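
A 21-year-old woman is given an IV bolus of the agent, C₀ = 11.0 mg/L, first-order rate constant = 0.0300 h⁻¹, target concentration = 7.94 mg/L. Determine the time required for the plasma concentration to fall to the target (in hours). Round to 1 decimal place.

10.9 h

t = ln(C₀ / C) / k = ln(11.00 / 7.94) / 0.03000
  = ln(1.385) / 0.03000 = 0.3257 / 0.03000 = 10.86 h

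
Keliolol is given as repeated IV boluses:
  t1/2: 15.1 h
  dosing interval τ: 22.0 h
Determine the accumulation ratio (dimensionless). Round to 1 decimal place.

k = ln2 / t½ = 0.693147 / 15.1 = 0.04590 h⁻¹
e^(−kτ) = e^(−0.04590 × 22.0) = 0.3643
Accumulation ratio R = 1 / (1 − e^(−kτ)) = 1 / (1 − 0.3643) = 1.573

1.6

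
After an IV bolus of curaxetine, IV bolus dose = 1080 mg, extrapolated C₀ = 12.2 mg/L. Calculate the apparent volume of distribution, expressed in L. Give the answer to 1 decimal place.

Vd = Dose / C₀ = 1080 / 12.2 = 88.52 L

88.5 L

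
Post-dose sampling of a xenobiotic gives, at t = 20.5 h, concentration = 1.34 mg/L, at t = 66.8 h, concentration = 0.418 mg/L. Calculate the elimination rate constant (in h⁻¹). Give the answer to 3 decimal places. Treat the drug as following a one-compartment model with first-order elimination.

0.025 h⁻¹

k = ln(C₁/C₂) / (t₂ − t₁) = ln(1.34/0.418) / (66.8 − 20.5)
  = 1.165 / 46.30 = 0.02516 h⁻¹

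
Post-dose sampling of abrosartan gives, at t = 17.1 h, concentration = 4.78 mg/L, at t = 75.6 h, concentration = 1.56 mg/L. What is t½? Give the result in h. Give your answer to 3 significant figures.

36.2 h

k = ln(C₁/C₂) / (t₂ − t₁) = ln(4.78/1.56) / (75.6 − 17.1)
  = 1.120 / 58.50 = 0.01915 h⁻¹
t½ = ln2 / k = 0.693147 / 0.01915 = 36.20 h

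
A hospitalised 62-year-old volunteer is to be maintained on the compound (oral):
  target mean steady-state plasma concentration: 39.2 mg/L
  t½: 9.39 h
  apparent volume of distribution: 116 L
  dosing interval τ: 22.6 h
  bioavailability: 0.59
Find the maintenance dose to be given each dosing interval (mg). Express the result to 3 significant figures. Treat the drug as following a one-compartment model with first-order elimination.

12900 mg

k = ln2 / t½ = 0.693147 / 9.39 = 0.07382 h⁻¹
CL = k × Vd = 0.07382 × 116 = 8.563 L/h
At steady state, F × (Dose/τ) = Css × CL.
Dose = Css × CL × τ / F = 39.2 × 8.563 × 22.6 / 0.59 = 12860 mg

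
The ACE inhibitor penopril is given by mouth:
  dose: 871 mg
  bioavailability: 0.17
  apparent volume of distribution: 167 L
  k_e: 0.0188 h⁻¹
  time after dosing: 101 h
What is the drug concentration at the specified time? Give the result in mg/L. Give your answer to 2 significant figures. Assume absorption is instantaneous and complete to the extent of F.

Amount reaching circulation = F × Dose = 0.17 × 871.0 = 148.1 mg
C₀ = F·Dose / Vd = 148.1 / 167 = 0.8868 mg/L
C = C₀ · e^(−k·t) = 0.8868 × e^(−0.01880 × 101)
  = 0.8868 × 0.1497 = 0.1328 mg/L

0.13 mg/L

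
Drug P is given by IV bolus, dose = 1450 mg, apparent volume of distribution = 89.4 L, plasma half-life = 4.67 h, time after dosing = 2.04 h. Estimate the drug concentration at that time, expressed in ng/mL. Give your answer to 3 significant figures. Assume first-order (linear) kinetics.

12000 ng/mL

C₀ = Dose / Vd = 1450 / 89.4 = 16.22 mg/L
k = ln2 / t½ = 0.693147 / 4.67 = 0.1484 h⁻¹
C = C₀ · e^(−k·t) = 16.22 × e^(−0.1484 × 2.04)
  = 16.22 × 0.7388 = 11.98 mg/L
Convert: 11.98 mg/L × 1000 = 11980 ng/mL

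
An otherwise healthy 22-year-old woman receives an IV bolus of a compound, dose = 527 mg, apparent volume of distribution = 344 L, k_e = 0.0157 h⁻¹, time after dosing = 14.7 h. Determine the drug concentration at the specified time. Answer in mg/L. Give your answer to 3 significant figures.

1.22 mg/L

C₀ = Dose / Vd = 527.0 / 344 = 1.532 mg/L
C = C₀ · e^(−k·t) = 1.532 × e^(−0.01570 × 14.7)
  = 1.532 × 0.7939 = 1.216 mg/L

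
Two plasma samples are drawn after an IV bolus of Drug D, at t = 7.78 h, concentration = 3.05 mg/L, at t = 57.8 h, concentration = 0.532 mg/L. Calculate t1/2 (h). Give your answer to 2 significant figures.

k = ln(C₁/C₂) / (t₂ − t₁) = ln(3.05/0.532) / (57.8 − 7.78)
  = 1.746 / 50.02 = 0.03491 h⁻¹
t½ = ln2 / k = 0.693147 / 0.03491 = 19.86 h

20 h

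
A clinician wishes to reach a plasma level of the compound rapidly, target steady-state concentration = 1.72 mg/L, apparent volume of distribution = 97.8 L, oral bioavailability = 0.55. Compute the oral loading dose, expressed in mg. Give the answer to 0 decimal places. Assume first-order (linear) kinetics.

LD = Css × Vd / F = 1.72 × 97.8 / 0.55 = 305.8 mg

306 mg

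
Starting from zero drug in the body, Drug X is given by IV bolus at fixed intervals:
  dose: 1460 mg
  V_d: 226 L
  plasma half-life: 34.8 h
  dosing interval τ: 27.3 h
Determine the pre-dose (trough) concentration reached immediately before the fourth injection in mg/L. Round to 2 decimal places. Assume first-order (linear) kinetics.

C₀ per dose = Dose / Vd = 1460 / 226 = 6.460 mg/L
k = ln2 / t½ = 0.693147 / 34.8 = 0.01992 h⁻¹
Fraction remaining after one interval: r = e^(−kτ) = e^(−0.01992 × 27.3) = 0.5805
Before dose 4, 3 doses have been given (aged 1τ, 2τ, 3τ).
C_trough = C₀ × (r + r² + … + r^3) = C₀ × r(1−r^3)/(1−r)
        = 6.460 × 0.5805 × (1 − 0.1956) / (1 − 0.5805) = 7.191 mg/L

7.19 mg/L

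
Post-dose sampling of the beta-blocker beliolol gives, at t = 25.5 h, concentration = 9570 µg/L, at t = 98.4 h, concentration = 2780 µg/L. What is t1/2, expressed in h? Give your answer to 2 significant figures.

41 h

k = ln(C₁/C₂) / (t₂ − t₁) = ln(9570/2780) / (98.4 − 25.5)
  = 1.236 / 72.90 = 0.01695 h⁻¹
t½ = ln2 / k = 0.693147 / 0.01695 = 40.89 h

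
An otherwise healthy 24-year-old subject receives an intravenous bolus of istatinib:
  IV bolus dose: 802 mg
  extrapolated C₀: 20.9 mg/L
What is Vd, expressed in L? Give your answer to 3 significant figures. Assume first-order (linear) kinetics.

Vd = Dose / C₀ = 802.0 / 20.9 = 38.37 L

38.4 L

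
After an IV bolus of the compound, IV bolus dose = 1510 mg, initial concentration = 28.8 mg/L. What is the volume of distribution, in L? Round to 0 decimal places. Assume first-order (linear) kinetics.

Vd = Dose / C₀ = 1510 / 28.8 = 52.43 L

52 L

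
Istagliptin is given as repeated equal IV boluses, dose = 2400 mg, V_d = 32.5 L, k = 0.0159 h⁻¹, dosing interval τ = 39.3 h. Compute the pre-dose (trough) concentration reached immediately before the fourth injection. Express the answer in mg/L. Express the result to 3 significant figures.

C₀ per dose = Dose / Vd = 2400 / 32.5 = 73.85 mg/L
Fraction remaining after one interval: r = e^(−kτ) = e^(−0.01590 × 39.3) = 0.5353
Before dose 4, 3 doses have been given (aged 1τ, 2τ, 3τ).
C_trough = C₀ × (r + r² + … + r^3) = C₀ × r(1−r^3)/(1−r)
        = 73.85 × 0.5353 × (1 − 0.1534) / (1 − 0.5353) = 72.02 mg/L

72.0 mg/L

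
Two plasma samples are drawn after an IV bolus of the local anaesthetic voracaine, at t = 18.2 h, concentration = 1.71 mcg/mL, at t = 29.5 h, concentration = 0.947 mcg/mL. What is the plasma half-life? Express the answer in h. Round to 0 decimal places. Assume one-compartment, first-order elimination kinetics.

13 h

k = ln(C₁/C₂) / (t₂ − t₁) = ln(1.71/0.947) / (29.5 − 18.2)
  = 0.5909 / 11.30 = 0.05229 h⁻¹
t½ = ln2 / k = 0.693147 / 0.05229 = 13.26 h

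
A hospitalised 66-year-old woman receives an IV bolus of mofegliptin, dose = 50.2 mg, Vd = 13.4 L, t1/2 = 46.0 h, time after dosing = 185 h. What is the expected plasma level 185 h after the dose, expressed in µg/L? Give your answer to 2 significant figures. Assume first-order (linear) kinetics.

C₀ = Dose / Vd = 50.20 / 13.4 = 3.746 mg/L
k = ln2 / t½ = 0.693147 / 46.0 = 0.01507 h⁻¹
C = C₀ · e^(−k·t) = 3.746 × e^(−0.01507 × 185)
  = 3.746 × 0.06155 = 0.2306 mg/L
Convert: 0.2306 mg/L × 1000 = 230.6 µg/L

230 µg/L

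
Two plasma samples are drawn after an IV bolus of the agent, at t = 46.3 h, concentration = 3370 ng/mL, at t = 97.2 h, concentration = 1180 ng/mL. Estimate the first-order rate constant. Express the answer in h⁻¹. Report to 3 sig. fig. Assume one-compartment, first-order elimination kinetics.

k = ln(C₁/C₂) / (t₂ − t₁) = ln(3370/1180) / (97.2 − 46.3)
  = 1.049 / 50.90 = 0.02061 h⁻¹

0.0206 h⁻¹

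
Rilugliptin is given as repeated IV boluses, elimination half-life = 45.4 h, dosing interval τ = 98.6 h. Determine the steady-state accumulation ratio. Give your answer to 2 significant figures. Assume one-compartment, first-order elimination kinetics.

k = ln2 / t½ = 0.693147 / 45.4 = 0.01527 h⁻¹
e^(−kτ) = e^(−0.01527 × 98.6) = 0.2219
Accumulation ratio R = 1 / (1 − e^(−kτ)) = 1 / (1 − 0.2219) = 1.285

1.3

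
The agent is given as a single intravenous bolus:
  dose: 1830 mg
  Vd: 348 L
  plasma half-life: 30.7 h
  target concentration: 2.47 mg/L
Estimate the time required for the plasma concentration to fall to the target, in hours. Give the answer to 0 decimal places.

C₀ = Dose / Vd = 1830 / 348 = 5.259 mg/L
k = ln2 / t½ = 0.693147 / 30.7 = 0.02258 h⁻¹
t = ln(C₀ / C) / k = ln(5.259 / 2.47) / 0.02258
  = ln(2.129) / 0.02258 = 0.7557 / 0.02258 = 33.47 h

33 h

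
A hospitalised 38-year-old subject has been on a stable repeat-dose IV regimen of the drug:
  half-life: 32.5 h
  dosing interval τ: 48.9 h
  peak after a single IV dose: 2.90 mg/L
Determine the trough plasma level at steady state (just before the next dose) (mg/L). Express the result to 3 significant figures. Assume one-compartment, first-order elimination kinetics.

1.58 mg/L

k = ln2 / t½ = 0.693147 / 32.5 = 0.02133 h⁻¹
e^(−kτ) = e^(−0.02133 × 48.9) = 0.3524
Accumulation ratio R = 1 / (1 − e^(−kτ)) = 1 / (1 − 0.3524) = 1.544
Steady-state trough = C₀ × R × e^(−kτ) = 2.90 × 1.544 × 0.3524 = 1.578 mg/L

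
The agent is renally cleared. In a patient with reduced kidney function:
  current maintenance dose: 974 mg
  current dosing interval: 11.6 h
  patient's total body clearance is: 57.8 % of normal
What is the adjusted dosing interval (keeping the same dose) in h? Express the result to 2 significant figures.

20 h

To keep the same average steady-state level, dosing rate must scale with clearance.
CL ratio = 57.8 / 100 = 0.5780
New interval (same dose) = 11.6 / 0.5780 = 20.07 h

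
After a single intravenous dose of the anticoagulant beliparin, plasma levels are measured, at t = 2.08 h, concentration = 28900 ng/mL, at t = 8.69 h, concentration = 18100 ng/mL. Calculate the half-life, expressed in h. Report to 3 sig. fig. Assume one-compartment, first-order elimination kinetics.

k = ln(C₁/C₂) / (t₂ − t₁) = ln(28900/18100) / (8.69 − 2.08)
  = 0.4679 / 6.610 = 0.07079 h⁻¹
t½ = ln2 / k = 0.693147 / 0.07079 = 9.792 h

9.79 h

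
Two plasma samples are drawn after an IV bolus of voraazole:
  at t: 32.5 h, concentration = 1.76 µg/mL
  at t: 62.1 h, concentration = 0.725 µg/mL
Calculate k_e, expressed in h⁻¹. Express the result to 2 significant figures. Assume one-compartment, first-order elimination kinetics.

k = ln(C₁/C₂) / (t₂ − t₁) = ln(1.76/0.725) / (62.1 − 32.5)
  = 0.8869 / 29.60 = 0.02996 h⁻¹

0.030 h⁻¹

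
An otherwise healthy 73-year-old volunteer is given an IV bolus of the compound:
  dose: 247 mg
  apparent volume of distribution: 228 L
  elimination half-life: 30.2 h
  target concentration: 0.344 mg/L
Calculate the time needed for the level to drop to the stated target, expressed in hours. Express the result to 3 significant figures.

C₀ = Dose / Vd = 247.0 / 228 = 1.083 mg/L
k = ln2 / t½ = 0.693147 / 30.2 = 0.02295 h⁻¹
t = ln(C₀ / C) / k = ln(1.083 / 0.344) / 0.02295
  = ln(3.148) / 0.02295 = 1.147 / 0.02295 = 49.98 h

50.0 h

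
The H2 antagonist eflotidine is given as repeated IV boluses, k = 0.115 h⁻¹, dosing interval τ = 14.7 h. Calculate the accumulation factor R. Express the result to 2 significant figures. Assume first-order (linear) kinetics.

e^(−kτ) = e^(−0.1150 × 14.7) = 0.1844
Accumulation ratio R = 1 / (1 − e^(−kτ)) = 1 / (1 − 0.1844) = 1.226

1.2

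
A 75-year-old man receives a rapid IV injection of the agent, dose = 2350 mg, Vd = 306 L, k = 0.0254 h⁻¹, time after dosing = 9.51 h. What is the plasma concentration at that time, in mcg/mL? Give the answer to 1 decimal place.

C₀ = Dose / Vd = 2350 / 306 = 7.680 mg/L
C = C₀ · e^(−k·t) = 7.680 × e^(−0.02540 × 9.51)
  = 7.680 × 0.7854 = 6.032 mg/L
(6.032 mg/L = 6.032 mcg/mL)

6.0 mcg/mL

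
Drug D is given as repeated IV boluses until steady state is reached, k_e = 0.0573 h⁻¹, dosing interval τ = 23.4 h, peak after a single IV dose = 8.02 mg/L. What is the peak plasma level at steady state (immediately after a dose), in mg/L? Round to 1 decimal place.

10.9 mg/L

e^(−kτ) = e^(−0.05730 × 23.4) = 0.2616
Accumulation ratio R = 1 / (1 − e^(−kτ)) = 1 / (1 − 0.2616) = 1.354
Steady-state peak = C₀ × R = 8.02 × 1.354 = 10.86 mg/L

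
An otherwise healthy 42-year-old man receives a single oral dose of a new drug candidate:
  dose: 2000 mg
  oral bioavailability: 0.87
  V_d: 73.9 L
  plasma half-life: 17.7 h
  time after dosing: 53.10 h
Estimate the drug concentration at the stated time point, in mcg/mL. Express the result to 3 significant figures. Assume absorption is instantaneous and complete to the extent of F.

Amount reaching circulation = F × Dose = 0.87 × 2000 = 1740 mg
C₀ = F·Dose / Vd = 1740 / 73.9 = 23.55 mg/L
k = ln2 / t½ = 0.693147 / 17.7 = 0.03916 h⁻¹
t / t½ = 53.10 / 17.7 = 3 half-lives
C = C₀ × (1/2)^3 = 23.55 × 0.1250 = 2.944 mg/L
(2.944 mg/L = 2.944 mcg/mL)

2.94 mcg/mL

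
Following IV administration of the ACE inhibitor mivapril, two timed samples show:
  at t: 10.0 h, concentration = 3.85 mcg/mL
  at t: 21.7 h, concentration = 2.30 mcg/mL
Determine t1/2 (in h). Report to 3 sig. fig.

15.7 h

k = ln(C₁/C₂) / (t₂ − t₁) = ln(3.85/2.30) / (21.7 − 10.0)
  = 0.5152 / 11.70 = 0.04403 h⁻¹
t½ = ln2 / k = 0.693147 / 0.04403 = 15.74 h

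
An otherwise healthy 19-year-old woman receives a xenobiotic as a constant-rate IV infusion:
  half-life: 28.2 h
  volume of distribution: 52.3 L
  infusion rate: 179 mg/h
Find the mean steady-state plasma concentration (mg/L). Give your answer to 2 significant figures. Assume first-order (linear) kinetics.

140 mg/L

k = ln2 / t½ = 0.693147 / 28.2 = 0.02458 h⁻¹
CL = k × Vd = 0.02458 × 52.3 = 1.286 L/h
At steady state Css = R₀ / CL = 179 / 1.286 = 139.2 mg/L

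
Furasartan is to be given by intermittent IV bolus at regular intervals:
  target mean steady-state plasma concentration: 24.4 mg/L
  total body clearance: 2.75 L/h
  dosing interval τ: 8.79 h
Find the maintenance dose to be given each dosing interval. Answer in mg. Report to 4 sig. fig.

589.8 mg

At steady state, Dose/τ = Css × CL.
Dose = Css × CL × τ = 24.4 × 2.750 × 8.79 = 589.8 mg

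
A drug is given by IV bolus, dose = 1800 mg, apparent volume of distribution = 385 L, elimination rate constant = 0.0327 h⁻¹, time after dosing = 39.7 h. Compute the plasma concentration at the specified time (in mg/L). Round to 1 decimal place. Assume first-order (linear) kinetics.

C₀ = Dose / Vd = 1800 / 385 = 4.675 mg/L
C = C₀ · e^(−k·t) = 4.675 × e^(−0.03270 × 39.7)
  = 4.675 × 0.2730 = 1.276 mg/L

1.3 mg/L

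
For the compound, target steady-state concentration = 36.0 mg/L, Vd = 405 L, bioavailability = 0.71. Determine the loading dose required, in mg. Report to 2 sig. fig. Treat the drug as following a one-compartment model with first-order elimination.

LD = Css × Vd / F = 36.0 × 405 / 0.71 = 20540 mg

21000 mg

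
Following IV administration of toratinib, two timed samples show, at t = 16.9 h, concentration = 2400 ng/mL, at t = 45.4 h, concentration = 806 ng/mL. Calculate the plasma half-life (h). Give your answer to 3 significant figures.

k = ln(C₁/C₂) / (t₂ − t₁) = ln(2400/806) / (45.4 − 16.9)
  = 1.091 / 28.50 = 0.03828 h⁻¹
t½ = ln2 / k = 0.693147 / 0.03828 = 18.11 h

18.1 h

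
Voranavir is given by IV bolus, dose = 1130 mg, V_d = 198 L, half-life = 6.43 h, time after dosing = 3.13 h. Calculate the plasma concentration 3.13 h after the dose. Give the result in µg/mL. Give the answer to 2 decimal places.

4.07 µg/mL

C₀ = Dose / Vd = 1130 / 198 = 5.707 mg/L
k = ln2 / t½ = 0.693147 / 6.43 = 0.1078 h⁻¹
C = C₀ · e^(−k·t) = 5.707 × e^(−0.1078 × 3.13)
  = 5.707 × 0.7136 = 4.073 mg/L
(4.073 mg/L = 4.073 µg/mL)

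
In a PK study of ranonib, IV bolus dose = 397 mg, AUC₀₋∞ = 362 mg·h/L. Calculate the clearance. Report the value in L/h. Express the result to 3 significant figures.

1.10 L/h

CL = Dose / AUC = 397 / 362 = 1.097 L/h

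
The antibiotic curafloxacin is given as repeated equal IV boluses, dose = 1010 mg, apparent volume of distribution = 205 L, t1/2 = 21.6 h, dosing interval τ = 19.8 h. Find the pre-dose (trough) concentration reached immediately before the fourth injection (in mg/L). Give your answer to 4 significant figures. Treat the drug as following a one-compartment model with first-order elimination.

4.725 mg/L

C₀ per dose = Dose / Vd = 1010 / 205 = 4.927 mg/L
k = ln2 / t½ = 0.693147 / 21.6 = 0.03209 h⁻¹
Fraction remaining after one interval: r = e^(−kτ) = e^(−0.03209 × 19.8) = 0.5297
Before dose 4, 3 doses have been given (aged 1τ, 2τ, 3τ).
C_trough = C₀ × (r + r² + … + r^3) = C₀ × r(1−r^3)/(1−r)
        = 4.927 × 0.5297 × (1 − 0.1486) / (1 − 0.5297) = 4.725 mg/L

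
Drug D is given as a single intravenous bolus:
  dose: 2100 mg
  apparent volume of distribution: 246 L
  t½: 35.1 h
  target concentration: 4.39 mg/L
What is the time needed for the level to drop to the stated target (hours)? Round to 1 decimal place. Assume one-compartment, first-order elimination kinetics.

C₀ = Dose / Vd = 2100 / 246 = 8.537 mg/L
k = ln2 / t½ = 0.693147 / 35.1 = 0.01975 h⁻¹
t = ln(C₀ / C) / k = ln(8.537 / 4.39) / 0.01975
  = ln(1.945) / 0.01975 = 0.6653 / 0.01975 = 33.69 h

33.7 h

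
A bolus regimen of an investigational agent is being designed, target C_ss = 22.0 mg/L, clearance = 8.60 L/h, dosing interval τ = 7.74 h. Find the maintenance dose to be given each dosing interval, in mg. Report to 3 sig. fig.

At steady state, Dose/τ = Css × CL.
Dose = Css × CL × τ = 22.0 × 8.600 × 7.74 = 1464 mg

1460 mg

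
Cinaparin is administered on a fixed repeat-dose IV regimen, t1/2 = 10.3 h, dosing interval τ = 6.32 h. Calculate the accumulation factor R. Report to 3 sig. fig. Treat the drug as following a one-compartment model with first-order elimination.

2.89

k = ln2 / t½ = 0.693147 / 10.3 = 0.06730 h⁻¹
e^(−kτ) = e^(−0.06730 × 6.32) = 0.6536
Accumulation ratio R = 1 / (1 − e^(−kτ)) = 1 / (1 − 0.6536) = 2.887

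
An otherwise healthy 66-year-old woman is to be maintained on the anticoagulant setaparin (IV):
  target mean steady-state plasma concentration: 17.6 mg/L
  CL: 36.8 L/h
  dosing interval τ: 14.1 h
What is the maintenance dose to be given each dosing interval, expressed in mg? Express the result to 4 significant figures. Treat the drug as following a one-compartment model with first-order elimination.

At steady state, Dose/τ = Css × CL.
Dose = Css × CL × τ = 17.6 × 36.80 × 14.1 = 9132 mg

9132 mg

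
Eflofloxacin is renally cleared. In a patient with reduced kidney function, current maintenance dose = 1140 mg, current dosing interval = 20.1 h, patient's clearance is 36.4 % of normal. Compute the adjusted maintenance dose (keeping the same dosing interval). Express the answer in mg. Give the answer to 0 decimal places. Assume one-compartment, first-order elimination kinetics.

415 mg

To keep the same average steady-state level, dosing rate must scale with clearance.
CL ratio = 36.4 / 100 = 0.3640
New dose (same interval) = 1140 × 0.3640 = 415.0 mg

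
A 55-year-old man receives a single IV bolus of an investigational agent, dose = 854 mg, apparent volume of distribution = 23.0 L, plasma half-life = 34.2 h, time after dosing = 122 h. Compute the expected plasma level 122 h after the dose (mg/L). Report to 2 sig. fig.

C₀ = Dose / Vd = 854.0 / 23.0 = 37.13 mg/L
k = ln2 / t½ = 0.693147 / 34.2 = 0.02027 h⁻¹
C = C₀ · e^(−k·t) = 37.13 × e^(−0.02027 × 122)
  = 37.13 × 0.08434 = 3.132 mg/L

3.1 mg/L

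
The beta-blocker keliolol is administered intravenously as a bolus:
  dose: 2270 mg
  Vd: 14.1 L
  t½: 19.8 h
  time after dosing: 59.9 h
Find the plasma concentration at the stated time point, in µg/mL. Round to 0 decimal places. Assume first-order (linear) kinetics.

C₀ = Dose / Vd = 2270 / 14.1 = 161.0 mg/L
k = ln2 / t½ = 0.693147 / 19.8 = 0.03501 h⁻¹
C = C₀ · e^(−k·t) = 161.0 × e^(−0.03501 × 59.9)
  = 161.0 × 0.1228 = 19.77 mg/L
(19.77 mg/L = 19.77 µg/mL)

20 µg/mL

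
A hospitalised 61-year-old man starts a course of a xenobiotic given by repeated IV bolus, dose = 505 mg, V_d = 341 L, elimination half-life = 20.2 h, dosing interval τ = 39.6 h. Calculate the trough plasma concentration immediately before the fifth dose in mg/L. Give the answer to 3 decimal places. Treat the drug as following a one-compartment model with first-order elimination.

C₀ per dose = Dose / Vd = 505 / 341 = 1.481 mg/L
k = ln2 / t½ = 0.693147 / 20.2 = 0.03431 h⁻¹
Fraction remaining after one interval: r = e^(−kτ) = e^(−0.03431 × 39.6) = 0.2570
Before dose 5, 4 doses have been given (aged 1τ, 2τ, 3τ, 4τ).
C_trough = C₀ × (r + r² + … + r^4) = C₀ × r(1−r^4)/(1−r)
        = 1.481 × 0.2570 × (1 − 0.004362) / (1 − 0.2570) = 0.5100 mg/L

0.510 mg/L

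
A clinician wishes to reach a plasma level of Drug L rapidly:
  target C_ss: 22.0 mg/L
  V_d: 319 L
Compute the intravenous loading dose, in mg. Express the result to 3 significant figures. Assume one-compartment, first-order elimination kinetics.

7020 mg

LD = Css × Vd = 22.0 × 319 = 7018 mg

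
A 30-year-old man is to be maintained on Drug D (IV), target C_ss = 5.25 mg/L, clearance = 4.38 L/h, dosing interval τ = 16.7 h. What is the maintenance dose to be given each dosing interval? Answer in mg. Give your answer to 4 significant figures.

At steady state, Dose/τ = Css × CL.
Dose = Css × CL × τ = 5.25 × 4.380 × 16.7 = 384.0 mg

384.0 mg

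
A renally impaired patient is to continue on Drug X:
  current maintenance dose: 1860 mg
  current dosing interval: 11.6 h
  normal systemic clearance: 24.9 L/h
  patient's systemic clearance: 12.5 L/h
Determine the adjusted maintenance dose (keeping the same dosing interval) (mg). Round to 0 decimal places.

To keep the same average steady-state level, dosing rate must scale with clearance.
CL ratio = 12.5 / 24.9 = 0.5020
New dose (same interval) = 1860 × 0.5020 = 933.7 mg

934 mg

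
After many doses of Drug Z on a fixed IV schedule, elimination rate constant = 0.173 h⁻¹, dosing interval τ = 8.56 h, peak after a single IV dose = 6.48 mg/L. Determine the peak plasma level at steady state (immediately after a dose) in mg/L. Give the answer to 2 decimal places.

8.39 mg/L

e^(−kτ) = e^(−0.1730 × 8.56) = 0.2274
Accumulation ratio R = 1 / (1 − e^(−kτ)) = 1 / (1 − 0.2274) = 1.294
Steady-state peak = C₀ × R = 6.48 × 1.294 = 8.385 mg/L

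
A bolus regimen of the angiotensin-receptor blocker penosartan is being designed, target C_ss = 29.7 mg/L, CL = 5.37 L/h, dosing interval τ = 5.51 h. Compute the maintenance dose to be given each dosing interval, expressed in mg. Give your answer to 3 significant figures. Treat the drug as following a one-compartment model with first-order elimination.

At steady state, Dose/τ = Css × CL.
Dose = Css × CL × τ = 29.7 × 5.370 × 5.51 = 878.8 mg

879 mg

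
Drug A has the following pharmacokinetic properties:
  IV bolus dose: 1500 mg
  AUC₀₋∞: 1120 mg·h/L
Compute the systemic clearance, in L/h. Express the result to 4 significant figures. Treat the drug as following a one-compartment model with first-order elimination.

CL = Dose / AUC = 1500 / 1120 = 1.339 L/h

1.339 L/h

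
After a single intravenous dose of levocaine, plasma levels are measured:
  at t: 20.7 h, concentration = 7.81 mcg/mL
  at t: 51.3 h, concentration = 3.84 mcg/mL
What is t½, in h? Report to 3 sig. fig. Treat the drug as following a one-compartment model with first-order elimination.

29.9 h

k = ln(C₁/C₂) / (t₂ − t₁) = ln(7.81/3.84) / (51.3 − 20.7)
  = 0.7099 / 30.60 = 0.02320 h⁻¹
t½ = ln2 / k = 0.693147 / 0.02320 = 29.88 h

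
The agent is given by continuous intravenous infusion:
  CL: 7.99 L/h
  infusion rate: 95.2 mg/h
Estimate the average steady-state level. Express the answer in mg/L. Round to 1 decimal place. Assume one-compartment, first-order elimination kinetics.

11.9 mg/L

At steady state Css = R₀ / CL = 95.2 / 7.990 = 11.91 mg/L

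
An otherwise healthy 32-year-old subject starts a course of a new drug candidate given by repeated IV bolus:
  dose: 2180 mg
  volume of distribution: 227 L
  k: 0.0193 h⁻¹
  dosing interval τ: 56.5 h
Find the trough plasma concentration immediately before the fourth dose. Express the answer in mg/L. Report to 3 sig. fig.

C₀ per dose = Dose / Vd = 2180 / 227 = 9.604 mg/L
Fraction remaining after one interval: r = e^(−kτ) = e^(−0.01930 × 56.5) = 0.3361
Before dose 4, 3 doses have been given (aged 1τ, 2τ, 3τ).
C_trough = C₀ × (r + r² + … + r^3) = C₀ × r(1−r^3)/(1−r)
        = 9.604 × 0.3361 × (1 − 0.03797) / (1 − 0.3361) = 4.677 mg/L

4.68 mg/L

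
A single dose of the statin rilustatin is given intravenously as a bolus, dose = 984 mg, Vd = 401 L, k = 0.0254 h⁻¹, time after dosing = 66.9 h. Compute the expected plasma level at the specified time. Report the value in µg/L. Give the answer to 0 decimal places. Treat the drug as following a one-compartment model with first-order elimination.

C₀ = Dose / Vd = 984.0 / 401 = 2.454 mg/L
C = C₀ · e^(−k·t) = 2.454 × e^(−0.02540 × 66.9)
  = 2.454 × 0.1828 = 0.4486 mg/L
Convert: 0.4486 mg/L × 1000 = 448.6 µg/L

449 µg/L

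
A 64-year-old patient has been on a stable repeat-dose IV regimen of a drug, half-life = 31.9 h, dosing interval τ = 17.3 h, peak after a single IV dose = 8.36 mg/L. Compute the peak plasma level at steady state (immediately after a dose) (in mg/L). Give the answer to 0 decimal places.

27 mg/L

k = ln2 / t½ = 0.693147 / 31.9 = 0.02173 h⁻¹
e^(−kτ) = e^(−0.02173 × 17.3) = 0.6867
Accumulation ratio R = 1 / (1 − e^(−kτ)) = 1 / (1 − 0.6867) = 3.192
Steady-state peak = C₀ × R = 8.36 × 3.192 = 26.69 mg/L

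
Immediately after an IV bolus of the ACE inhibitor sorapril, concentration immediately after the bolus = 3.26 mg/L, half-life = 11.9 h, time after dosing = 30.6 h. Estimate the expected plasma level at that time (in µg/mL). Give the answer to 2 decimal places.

k = ln2 / t½ = 0.693147 / 11.9 = 0.05825 h⁻¹
C = C₀ · e^(−k·t) = 3.260 × e^(−0.05825 × 30.6)
  = 3.260 × 0.1682 = 0.5483 mg/L
(0.5483 mg/L = 0.5483 µg/mL)

0.55 µg/mL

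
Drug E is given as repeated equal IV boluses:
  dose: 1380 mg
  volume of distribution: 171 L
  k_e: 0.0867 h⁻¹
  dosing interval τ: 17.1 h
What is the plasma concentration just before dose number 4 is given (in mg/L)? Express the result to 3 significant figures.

C₀ per dose = Dose / Vd = 1380 / 171 = 8.070 mg/L
Fraction remaining after one interval: r = e^(−kτ) = e^(−0.08670 × 17.1) = 0.2271
Before dose 4, 3 doses have been given (aged 1τ, 2τ, 3τ).
C_trough = C₀ × (r + r² + … + r^3) = C₀ × r(1−r^3)/(1−r)
        = 8.070 × 0.2271 × (1 − 0.01171) / (1 − 0.2271) = 2.343 mg/L

2.34 mg/L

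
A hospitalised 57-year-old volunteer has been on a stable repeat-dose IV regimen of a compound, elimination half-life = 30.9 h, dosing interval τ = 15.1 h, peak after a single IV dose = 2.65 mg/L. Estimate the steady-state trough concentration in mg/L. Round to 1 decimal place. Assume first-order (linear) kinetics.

6.6 mg/L

k = ln2 / t½ = 0.693147 / 30.9 = 0.02243 h⁻¹
e^(−kτ) = e^(−0.02243 × 15.1) = 0.7127
Accumulation ratio R = 1 / (1 − e^(−kτ)) = 1 / (1 − 0.7127) = 3.481
Steady-state trough = C₀ × R × e^(−kτ) = 2.65 × 3.481 × 0.7127 = 6.574 mg/L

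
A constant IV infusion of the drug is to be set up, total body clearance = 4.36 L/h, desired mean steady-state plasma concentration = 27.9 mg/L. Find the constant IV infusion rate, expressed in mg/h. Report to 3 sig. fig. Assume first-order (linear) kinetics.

At steady state, infusion rate R₀ = Css × CL = 27.9 × 4.360 = 121.6 mg/h

122 mg/h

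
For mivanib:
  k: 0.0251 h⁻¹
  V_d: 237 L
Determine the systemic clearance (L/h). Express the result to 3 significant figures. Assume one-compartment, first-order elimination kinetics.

5.95 L/h

CL = k × Vd = 0.0251 × 237 = 5.949 L/h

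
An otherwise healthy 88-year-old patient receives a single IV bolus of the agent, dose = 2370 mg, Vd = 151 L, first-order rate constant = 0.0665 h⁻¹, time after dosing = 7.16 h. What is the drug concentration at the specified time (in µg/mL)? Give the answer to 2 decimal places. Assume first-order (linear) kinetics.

C₀ = Dose / Vd = 2370 / 151 = 15.70 mg/L
C = C₀ · e^(−k·t) = 15.70 × e^(−0.06650 × 7.16)
  = 15.70 × 0.6212 = 9.753 mg/L
(9.753 mg/L = 9.753 µg/mL)

9.75 µg/mL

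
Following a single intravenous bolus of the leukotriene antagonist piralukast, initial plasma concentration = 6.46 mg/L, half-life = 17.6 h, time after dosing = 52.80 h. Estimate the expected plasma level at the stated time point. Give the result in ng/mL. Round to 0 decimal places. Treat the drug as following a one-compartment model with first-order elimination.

k = ln2 / t½ = 0.693147 / 17.6 = 0.03938 h⁻¹
t / t½ = 52.80 / 17.6 = 3 half-lives
C = C₀ × (1/2)^3 = 6.460 × 0.1250 = 0.8075 mg/L
Convert: 0.8075 mg/L × 1000 = 807.5 ng/mL

808 ng/mL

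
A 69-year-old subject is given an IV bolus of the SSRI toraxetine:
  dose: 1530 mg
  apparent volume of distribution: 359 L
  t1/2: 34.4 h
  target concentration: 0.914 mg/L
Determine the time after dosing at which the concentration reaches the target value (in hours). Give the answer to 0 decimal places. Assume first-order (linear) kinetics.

76 h

C₀ = Dose / Vd = 1530 / 359 = 4.262 mg/L
k = ln2 / t½ = 0.693147 / 34.4 = 0.02015 h⁻¹
t = ln(C₀ / C) / k = ln(4.262 / 0.914) / 0.02015
  = ln(4.663) / 0.02015 = 1.540 / 0.02015 = 76.43 h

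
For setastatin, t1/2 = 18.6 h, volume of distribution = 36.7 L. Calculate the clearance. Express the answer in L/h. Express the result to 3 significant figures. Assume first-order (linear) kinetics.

1.37 L/h

k = ln2 / t½ = 0.693147 / 18.6 = 0.03727 h⁻¹
CL = k × Vd = 0.03727 × 36.7 = 1.368 L/h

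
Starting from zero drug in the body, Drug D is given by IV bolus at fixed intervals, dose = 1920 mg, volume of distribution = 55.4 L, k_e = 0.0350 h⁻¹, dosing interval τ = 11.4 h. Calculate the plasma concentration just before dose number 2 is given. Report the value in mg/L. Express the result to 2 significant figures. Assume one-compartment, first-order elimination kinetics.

C₀ per dose = Dose / Vd = 1920 / 55.4 = 34.66 mg/L
Fraction remaining after one interval: r = e^(−kτ) = e^(−0.03500 × 11.4) = 0.6710
Before dose 2, 1 dose has been given (aged 1τ).
C_trough = C₀ × r = 34.66 × 0.6710 = 23.26 mg/L

23 mg/L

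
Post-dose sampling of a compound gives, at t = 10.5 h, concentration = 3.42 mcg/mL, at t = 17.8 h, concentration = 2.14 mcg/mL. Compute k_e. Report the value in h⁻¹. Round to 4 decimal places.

k = ln(C₁/C₂) / (t₂ − t₁) = ln(3.42/2.14) / (17.8 − 10.5)
  = 0.4688 / 7.300 = 0.06422 h⁻¹

0.0642 h⁻¹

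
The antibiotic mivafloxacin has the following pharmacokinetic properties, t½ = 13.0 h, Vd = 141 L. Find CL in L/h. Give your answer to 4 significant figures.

k = ln2 / t½ = 0.693147 / 13.0 = 0.05332 h⁻¹
CL = k × Vd = 0.05332 × 141 = 7.518 L/h

7.518 L/h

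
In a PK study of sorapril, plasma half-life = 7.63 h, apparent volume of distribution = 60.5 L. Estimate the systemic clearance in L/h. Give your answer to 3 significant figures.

5.50 L/h

k = ln2 / t½ = 0.693147 / 7.63 = 0.09084 h⁻¹
CL = k × Vd = 0.09084 × 60.5 = 5.496 L/h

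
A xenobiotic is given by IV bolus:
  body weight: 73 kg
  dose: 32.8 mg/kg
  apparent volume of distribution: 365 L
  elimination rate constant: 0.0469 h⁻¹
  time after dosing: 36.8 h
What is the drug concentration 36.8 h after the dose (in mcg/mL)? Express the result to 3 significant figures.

1.17 mcg/mL

Total dose = 32.8 × 73 = 2394 mg
C₀ = Dose / Vd = 2394 / 365 = 6.559 mg/L
C = C₀ · e^(−k·t) = 6.559 × e^(−0.04690 × 36.8)
  = 6.559 × 0.1780 = 1.168 mg/L
(1.168 mg/L = 1.168 mcg/mL)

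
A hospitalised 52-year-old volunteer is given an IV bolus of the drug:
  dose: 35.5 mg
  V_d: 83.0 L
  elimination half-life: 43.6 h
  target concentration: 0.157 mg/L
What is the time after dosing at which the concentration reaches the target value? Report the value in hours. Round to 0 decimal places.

63 h

C₀ = Dose / Vd = 35.50 / 83.0 = 0.4277 mg/L
k = ln2 / t½ = 0.693147 / 43.6 = 0.01590 h⁻¹
t = ln(C₀ / C) / k = ln(0.4277 / 0.157) / 0.01590
  = ln(2.724) / 0.01590 = 1.002 / 0.01590 = 63.02 h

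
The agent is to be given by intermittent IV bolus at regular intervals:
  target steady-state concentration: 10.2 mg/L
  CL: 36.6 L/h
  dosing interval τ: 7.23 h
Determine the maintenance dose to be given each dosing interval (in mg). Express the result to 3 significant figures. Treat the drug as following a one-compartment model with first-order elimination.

2700 mg

At steady state, Dose/τ = Css × CL.
Dose = Css × CL × τ = 10.2 × 36.60 × 7.23 = 2699 mg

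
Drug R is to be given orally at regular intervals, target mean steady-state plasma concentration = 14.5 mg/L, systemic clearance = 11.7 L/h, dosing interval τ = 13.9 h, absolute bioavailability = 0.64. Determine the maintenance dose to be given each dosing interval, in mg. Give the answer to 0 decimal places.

At steady state, F × (Dose/τ) = Css × CL.
Dose = Css × CL × τ / F = 14.5 × 11.70 × 13.9 / 0.64 = 3685 mg

3685 mg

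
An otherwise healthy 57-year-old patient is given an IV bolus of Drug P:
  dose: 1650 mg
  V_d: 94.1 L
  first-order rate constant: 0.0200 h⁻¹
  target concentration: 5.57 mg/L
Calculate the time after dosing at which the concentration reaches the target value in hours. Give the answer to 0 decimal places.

57 h

C₀ = Dose / Vd = 1650 / 94.1 = 17.53 mg/L
t = ln(C₀ / C) / k = ln(17.53 / 5.57) / 0.02000
  = ln(3.147) / 0.02000 = 1.146 / 0.02000 = 57.30 h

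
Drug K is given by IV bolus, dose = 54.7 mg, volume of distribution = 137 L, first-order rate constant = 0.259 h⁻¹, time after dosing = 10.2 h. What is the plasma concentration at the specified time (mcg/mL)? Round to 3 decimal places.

0.028 mcg/mL

C₀ = Dose / Vd = 54.70 / 137 = 0.3993 mg/L
C = C₀ · e^(−k·t) = 0.3993 × e^(−0.2590 × 10.2)
  = 0.3993 × 0.07123 = 0.02844 mg/L
(0.02844 mg/L = 0.02844 mcg/mL)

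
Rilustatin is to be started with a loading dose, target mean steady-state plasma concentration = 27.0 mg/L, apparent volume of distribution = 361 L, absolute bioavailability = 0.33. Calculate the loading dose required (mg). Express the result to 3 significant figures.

LD = Css × Vd / F = 27.0 × 361 / 0.33 = 29540 mg

29500 mg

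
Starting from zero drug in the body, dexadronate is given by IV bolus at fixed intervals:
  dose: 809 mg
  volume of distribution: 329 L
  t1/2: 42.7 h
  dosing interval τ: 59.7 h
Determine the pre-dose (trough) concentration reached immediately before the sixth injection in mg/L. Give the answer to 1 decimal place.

C₀ per dose = Dose / Vd = 809 / 329 = 2.459 mg/L
k = ln2 / t½ = 0.693147 / 42.7 = 0.01623 h⁻¹
Fraction remaining after one interval: r = e^(−kτ) = e^(−0.01623 × 59.7) = 0.3795
Before dose 6, 5 doses have been given (aged 1τ, 2τ, 3τ, 4τ, 5τ).
C_trough = C₀ × (r + r² + … + r^5) = C₀ × r(1−r^5)/(1−r)
        = 2.459 × 0.3795 × (1 − 0.007872) / (1 − 0.3795) = 1.492 mg/L

1.5 mg/L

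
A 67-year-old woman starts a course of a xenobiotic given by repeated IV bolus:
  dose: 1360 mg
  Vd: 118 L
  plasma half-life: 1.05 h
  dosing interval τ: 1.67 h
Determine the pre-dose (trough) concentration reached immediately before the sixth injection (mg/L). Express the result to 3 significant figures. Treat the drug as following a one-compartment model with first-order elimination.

C₀ per dose = Dose / Vd = 1360 / 118 = 11.53 mg/L
k = ln2 / t½ = 0.693147 / 1.05 = 0.6601 h⁻¹
Fraction remaining after one interval: r = e^(−kτ) = e^(−0.6601 × 1.67) = 0.3321
Before dose 6, 5 doses have been given (aged 1τ, 2τ, 3τ, 4τ, 5τ).
C_trough = C₀ × (r + r² + … + r^5) = C₀ × r(1−r^5)/(1−r)
        = 11.53 × 0.3321 × (1 − 0.004040) / (1 − 0.3321) = 5.710 mg/L

5.71 mg/L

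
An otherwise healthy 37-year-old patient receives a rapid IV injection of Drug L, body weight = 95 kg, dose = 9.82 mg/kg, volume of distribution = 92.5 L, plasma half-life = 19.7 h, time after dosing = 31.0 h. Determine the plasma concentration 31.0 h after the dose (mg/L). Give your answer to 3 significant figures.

3.39 mg/L

Total dose = 9.82 × 95 = 932.9 mg
C₀ = Dose / Vd = 932.9 / 92.5 = 10.09 mg/L
k = ln2 / t½ = 0.693147 / 19.7 = 0.03519 h⁻¹
C = C₀ · e^(−k·t) = 10.09 × e^(−0.03519 × 31.0)
  = 10.09 × 0.3359 = 3.389 mg/L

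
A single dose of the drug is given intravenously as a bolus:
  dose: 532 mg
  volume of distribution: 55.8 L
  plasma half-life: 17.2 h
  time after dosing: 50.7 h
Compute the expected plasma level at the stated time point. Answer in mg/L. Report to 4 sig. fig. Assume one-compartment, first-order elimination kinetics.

C₀ = Dose / Vd = 532.0 / 55.8 = 9.534 mg/L
k = ln2 / t½ = 0.693147 / 17.2 = 0.04030 h⁻¹
C = C₀ · e^(−k·t) = 9.534 × e^(−0.04030 × 50.7)
  = 9.534 × 0.1296 = 1.236 mg/L

1.236 mg/L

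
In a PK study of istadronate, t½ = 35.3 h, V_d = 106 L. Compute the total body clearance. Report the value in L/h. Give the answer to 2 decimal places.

2.08 L/h

k = ln2 / t½ = 0.693147 / 35.3 = 0.01964 h⁻¹
CL = k × Vd = 0.01964 × 106 = 2.082 L/h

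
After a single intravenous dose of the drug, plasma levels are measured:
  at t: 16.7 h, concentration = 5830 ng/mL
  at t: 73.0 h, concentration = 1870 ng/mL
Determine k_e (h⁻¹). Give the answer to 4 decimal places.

k = ln(C₁/C₂) / (t₂ − t₁) = ln(5830/1870) / (73.0 − 16.7)
  = 1.137 / 56.30 = 0.02020 h⁻¹

0.0202 h⁻¹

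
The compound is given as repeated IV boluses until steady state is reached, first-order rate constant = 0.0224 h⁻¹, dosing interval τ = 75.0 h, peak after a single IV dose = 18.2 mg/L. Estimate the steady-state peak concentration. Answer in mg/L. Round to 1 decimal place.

e^(−kτ) = e^(−0.02240 × 75.0) = 0.1864
Accumulation ratio R = 1 / (1 − e^(−kτ)) = 1 / (1 − 0.1864) = 1.229
Steady-state peak = C₀ × R = 18.2 × 1.229 = 22.37 mg/L

22.4 mg/L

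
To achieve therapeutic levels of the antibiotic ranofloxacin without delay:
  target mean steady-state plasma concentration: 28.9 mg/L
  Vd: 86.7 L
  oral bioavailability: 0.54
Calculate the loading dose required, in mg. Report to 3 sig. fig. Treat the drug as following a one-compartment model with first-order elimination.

LD = Css × Vd / F = 28.9 × 86.7 / 0.54 = 4640 mg

4640 mg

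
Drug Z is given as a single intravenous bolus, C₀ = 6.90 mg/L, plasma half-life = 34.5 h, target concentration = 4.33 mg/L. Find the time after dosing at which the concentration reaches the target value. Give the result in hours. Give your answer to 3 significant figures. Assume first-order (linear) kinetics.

23.2 h

k = ln2 / t½ = 0.693147 / 34.5 = 0.02009 h⁻¹
t = ln(C₀ / C) / k = ln(6.900 / 4.33) / 0.02009
  = ln(1.594) / 0.02009 = 0.4662 / 0.02009 = 23.21 h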